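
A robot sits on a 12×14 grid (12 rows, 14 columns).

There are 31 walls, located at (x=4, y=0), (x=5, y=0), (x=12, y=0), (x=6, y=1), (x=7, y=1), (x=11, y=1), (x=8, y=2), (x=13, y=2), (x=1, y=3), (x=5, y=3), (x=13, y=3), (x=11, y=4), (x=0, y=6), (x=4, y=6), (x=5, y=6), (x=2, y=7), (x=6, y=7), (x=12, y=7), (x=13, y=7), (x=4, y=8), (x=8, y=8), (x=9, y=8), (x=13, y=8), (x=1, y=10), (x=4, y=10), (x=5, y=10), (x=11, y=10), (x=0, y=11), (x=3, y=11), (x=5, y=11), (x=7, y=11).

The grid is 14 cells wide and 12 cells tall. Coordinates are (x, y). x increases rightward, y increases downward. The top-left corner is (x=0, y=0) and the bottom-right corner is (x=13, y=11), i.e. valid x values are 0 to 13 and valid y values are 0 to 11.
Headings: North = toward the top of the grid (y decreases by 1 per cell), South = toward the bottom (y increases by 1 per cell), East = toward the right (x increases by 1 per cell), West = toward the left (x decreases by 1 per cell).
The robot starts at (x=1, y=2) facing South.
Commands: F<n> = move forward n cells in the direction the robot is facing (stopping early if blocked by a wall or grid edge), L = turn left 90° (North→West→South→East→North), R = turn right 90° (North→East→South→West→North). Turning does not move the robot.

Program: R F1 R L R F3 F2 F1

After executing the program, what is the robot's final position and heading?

Answer: Final position: (x=0, y=0), facing North

Derivation:
Start: (x=1, y=2), facing South
  R: turn right, now facing West
  F1: move forward 1, now at (x=0, y=2)
  R: turn right, now facing North
  L: turn left, now facing West
  R: turn right, now facing North
  F3: move forward 2/3 (blocked), now at (x=0, y=0)
  F2: move forward 0/2 (blocked), now at (x=0, y=0)
  F1: move forward 0/1 (blocked), now at (x=0, y=0)
Final: (x=0, y=0), facing North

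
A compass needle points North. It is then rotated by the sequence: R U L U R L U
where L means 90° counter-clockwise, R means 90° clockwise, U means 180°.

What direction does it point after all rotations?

Start: North
  R (right (90° clockwise)) -> East
  U (U-turn (180°)) -> West
  L (left (90° counter-clockwise)) -> South
  U (U-turn (180°)) -> North
  R (right (90° clockwise)) -> East
  L (left (90° counter-clockwise)) -> North
  U (U-turn (180°)) -> South
Final: South

Answer: Final heading: South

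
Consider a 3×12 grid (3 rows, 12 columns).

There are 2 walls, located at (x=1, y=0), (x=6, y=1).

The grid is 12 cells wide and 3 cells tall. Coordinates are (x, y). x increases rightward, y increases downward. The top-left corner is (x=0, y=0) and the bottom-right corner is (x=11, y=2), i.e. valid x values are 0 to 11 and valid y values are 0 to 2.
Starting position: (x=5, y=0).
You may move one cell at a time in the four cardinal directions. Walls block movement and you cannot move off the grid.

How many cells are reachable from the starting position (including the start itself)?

BFS flood-fill from (x=5, y=0):
  Distance 0: (x=5, y=0)
  Distance 1: (x=4, y=0), (x=6, y=0), (x=5, y=1)
  Distance 2: (x=3, y=0), (x=7, y=0), (x=4, y=1), (x=5, y=2)
  Distance 3: (x=2, y=0), (x=8, y=0), (x=3, y=1), (x=7, y=1), (x=4, y=2), (x=6, y=2)
  Distance 4: (x=9, y=0), (x=2, y=1), (x=8, y=1), (x=3, y=2), (x=7, y=2)
  Distance 5: (x=10, y=0), (x=1, y=1), (x=9, y=1), (x=2, y=2), (x=8, y=2)
  Distance 6: (x=11, y=0), (x=0, y=1), (x=10, y=1), (x=1, y=2), (x=9, y=2)
  Distance 7: (x=0, y=0), (x=11, y=1), (x=0, y=2), (x=10, y=2)
  Distance 8: (x=11, y=2)
Total reachable: 34 (grid has 34 open cells total)

Answer: Reachable cells: 34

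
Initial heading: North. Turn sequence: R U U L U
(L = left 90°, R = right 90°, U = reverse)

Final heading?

Answer: Final heading: South

Derivation:
Start: North
  R (right (90° clockwise)) -> East
  U (U-turn (180°)) -> West
  U (U-turn (180°)) -> East
  L (left (90° counter-clockwise)) -> North
  U (U-turn (180°)) -> South
Final: South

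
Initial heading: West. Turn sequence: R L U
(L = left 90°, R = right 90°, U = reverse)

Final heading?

Answer: Final heading: East

Derivation:
Start: West
  R (right (90° clockwise)) -> North
  L (left (90° counter-clockwise)) -> West
  U (U-turn (180°)) -> East
Final: East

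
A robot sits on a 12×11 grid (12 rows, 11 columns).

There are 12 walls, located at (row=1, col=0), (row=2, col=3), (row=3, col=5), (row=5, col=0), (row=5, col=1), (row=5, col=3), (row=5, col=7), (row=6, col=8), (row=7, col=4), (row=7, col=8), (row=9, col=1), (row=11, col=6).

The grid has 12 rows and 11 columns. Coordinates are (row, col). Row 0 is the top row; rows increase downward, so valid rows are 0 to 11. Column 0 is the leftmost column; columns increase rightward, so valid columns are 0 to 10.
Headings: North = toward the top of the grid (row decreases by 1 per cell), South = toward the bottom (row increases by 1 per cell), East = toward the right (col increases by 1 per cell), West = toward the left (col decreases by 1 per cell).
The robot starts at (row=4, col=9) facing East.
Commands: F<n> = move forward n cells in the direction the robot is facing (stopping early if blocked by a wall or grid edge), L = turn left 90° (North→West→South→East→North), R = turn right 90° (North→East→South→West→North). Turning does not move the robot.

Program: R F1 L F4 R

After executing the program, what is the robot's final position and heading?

Answer: Final position: (row=5, col=10), facing South

Derivation:
Start: (row=4, col=9), facing East
  R: turn right, now facing South
  F1: move forward 1, now at (row=5, col=9)
  L: turn left, now facing East
  F4: move forward 1/4 (blocked), now at (row=5, col=10)
  R: turn right, now facing South
Final: (row=5, col=10), facing South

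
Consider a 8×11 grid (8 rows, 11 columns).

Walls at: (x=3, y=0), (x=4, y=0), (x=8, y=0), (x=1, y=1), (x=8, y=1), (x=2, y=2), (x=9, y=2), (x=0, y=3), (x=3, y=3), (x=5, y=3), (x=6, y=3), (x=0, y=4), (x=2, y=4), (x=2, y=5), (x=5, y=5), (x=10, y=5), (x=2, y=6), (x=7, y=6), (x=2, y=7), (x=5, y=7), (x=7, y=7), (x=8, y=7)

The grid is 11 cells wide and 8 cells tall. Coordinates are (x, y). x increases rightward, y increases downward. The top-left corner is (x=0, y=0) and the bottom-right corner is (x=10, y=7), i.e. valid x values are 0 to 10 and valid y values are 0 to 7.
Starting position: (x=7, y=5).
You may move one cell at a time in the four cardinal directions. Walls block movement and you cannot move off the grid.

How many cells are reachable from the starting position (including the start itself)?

Answer: Reachable cells: 66

Derivation:
BFS flood-fill from (x=7, y=5):
  Distance 0: (x=7, y=5)
  Distance 1: (x=7, y=4), (x=6, y=5), (x=8, y=5)
  Distance 2: (x=7, y=3), (x=6, y=4), (x=8, y=4), (x=9, y=5), (x=6, y=6), (x=8, y=6)
  Distance 3: (x=7, y=2), (x=8, y=3), (x=5, y=4), (x=9, y=4), (x=5, y=6), (x=9, y=6), (x=6, y=7)
  Distance 4: (x=7, y=1), (x=6, y=2), (x=8, y=2), (x=9, y=3), (x=4, y=4), (x=10, y=4), (x=4, y=6), (x=10, y=6), (x=9, y=7)
  Distance 5: (x=7, y=0), (x=6, y=1), (x=5, y=2), (x=4, y=3), (x=10, y=3), (x=3, y=4), (x=4, y=5), (x=3, y=6), (x=4, y=7), (x=10, y=7)
  Distance 6: (x=6, y=0), (x=5, y=1), (x=4, y=2), (x=10, y=2), (x=3, y=5), (x=3, y=7)
  Distance 7: (x=5, y=0), (x=4, y=1), (x=10, y=1), (x=3, y=2)
  Distance 8: (x=10, y=0), (x=3, y=1), (x=9, y=1)
  Distance 9: (x=9, y=0), (x=2, y=1)
  Distance 10: (x=2, y=0)
  Distance 11: (x=1, y=0)
  Distance 12: (x=0, y=0)
  Distance 13: (x=0, y=1)
  Distance 14: (x=0, y=2)
  Distance 15: (x=1, y=2)
  Distance 16: (x=1, y=3)
  Distance 17: (x=2, y=3), (x=1, y=4)
  Distance 18: (x=1, y=5)
  Distance 19: (x=0, y=5), (x=1, y=6)
  Distance 20: (x=0, y=6), (x=1, y=7)
  Distance 21: (x=0, y=7)
Total reachable: 66 (grid has 66 open cells total)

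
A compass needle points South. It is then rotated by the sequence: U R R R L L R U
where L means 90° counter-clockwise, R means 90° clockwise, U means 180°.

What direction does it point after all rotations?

Start: South
  U (U-turn (180°)) -> North
  R (right (90° clockwise)) -> East
  R (right (90° clockwise)) -> South
  R (right (90° clockwise)) -> West
  L (left (90° counter-clockwise)) -> South
  L (left (90° counter-clockwise)) -> East
  R (right (90° clockwise)) -> South
  U (U-turn (180°)) -> North
Final: North

Answer: Final heading: North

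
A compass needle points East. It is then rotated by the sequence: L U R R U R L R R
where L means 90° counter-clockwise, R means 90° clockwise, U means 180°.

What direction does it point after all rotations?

Start: East
  L (left (90° counter-clockwise)) -> North
  U (U-turn (180°)) -> South
  R (right (90° clockwise)) -> West
  R (right (90° clockwise)) -> North
  U (U-turn (180°)) -> South
  R (right (90° clockwise)) -> West
  L (left (90° counter-clockwise)) -> South
  R (right (90° clockwise)) -> West
  R (right (90° clockwise)) -> North
Final: North

Answer: Final heading: North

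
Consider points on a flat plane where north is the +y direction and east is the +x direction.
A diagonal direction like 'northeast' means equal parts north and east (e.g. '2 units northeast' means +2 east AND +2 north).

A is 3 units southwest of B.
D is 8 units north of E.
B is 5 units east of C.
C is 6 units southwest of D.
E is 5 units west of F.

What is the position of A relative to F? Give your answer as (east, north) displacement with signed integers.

Place F at the origin (east=0, north=0).
  E is 5 units west of F: delta (east=-5, north=+0); E at (east=-5, north=0).
  D is 8 units north of E: delta (east=+0, north=+8); D at (east=-5, north=8).
  C is 6 units southwest of D: delta (east=-6, north=-6); C at (east=-11, north=2).
  B is 5 units east of C: delta (east=+5, north=+0); B at (east=-6, north=2).
  A is 3 units southwest of B: delta (east=-3, north=-3); A at (east=-9, north=-1).
Therefore A relative to F: (east=-9, north=-1).

Answer: A is at (east=-9, north=-1) relative to F.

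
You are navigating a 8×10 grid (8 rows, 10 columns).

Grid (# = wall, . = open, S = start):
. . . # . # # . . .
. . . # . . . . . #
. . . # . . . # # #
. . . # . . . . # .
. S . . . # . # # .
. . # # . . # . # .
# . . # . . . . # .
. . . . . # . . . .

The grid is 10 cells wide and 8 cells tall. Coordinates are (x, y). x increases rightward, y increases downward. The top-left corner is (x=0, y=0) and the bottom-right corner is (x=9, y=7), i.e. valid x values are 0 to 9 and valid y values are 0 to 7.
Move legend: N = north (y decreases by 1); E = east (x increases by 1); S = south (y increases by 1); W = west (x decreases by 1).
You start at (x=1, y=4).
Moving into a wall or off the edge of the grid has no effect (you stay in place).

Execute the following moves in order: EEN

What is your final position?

Start: (x=1, y=4)
  E (east): (x=1, y=4) -> (x=2, y=4)
  E (east): (x=2, y=4) -> (x=3, y=4)
  N (north): blocked, stay at (x=3, y=4)
Final: (x=3, y=4)

Answer: Final position: (x=3, y=4)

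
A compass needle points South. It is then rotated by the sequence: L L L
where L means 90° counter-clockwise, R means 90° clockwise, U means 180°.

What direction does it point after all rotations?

Start: South
  L (left (90° counter-clockwise)) -> East
  L (left (90° counter-clockwise)) -> North
  L (left (90° counter-clockwise)) -> West
Final: West

Answer: Final heading: West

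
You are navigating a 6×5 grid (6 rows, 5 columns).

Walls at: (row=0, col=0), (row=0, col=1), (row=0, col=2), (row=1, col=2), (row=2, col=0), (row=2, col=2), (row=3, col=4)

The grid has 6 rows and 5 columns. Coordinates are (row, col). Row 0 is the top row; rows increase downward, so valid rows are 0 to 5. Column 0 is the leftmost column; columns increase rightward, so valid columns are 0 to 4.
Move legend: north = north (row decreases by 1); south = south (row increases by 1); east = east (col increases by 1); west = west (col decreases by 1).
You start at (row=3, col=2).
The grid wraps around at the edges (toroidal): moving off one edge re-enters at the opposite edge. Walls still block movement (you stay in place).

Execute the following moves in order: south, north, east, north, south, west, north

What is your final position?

Answer: Final position: (row=3, col=2)

Derivation:
Start: (row=3, col=2)
  south (south): (row=3, col=2) -> (row=4, col=2)
  north (north): (row=4, col=2) -> (row=3, col=2)
  east (east): (row=3, col=2) -> (row=3, col=3)
  north (north): (row=3, col=3) -> (row=2, col=3)
  south (south): (row=2, col=3) -> (row=3, col=3)
  west (west): (row=3, col=3) -> (row=3, col=2)
  north (north): blocked, stay at (row=3, col=2)
Final: (row=3, col=2)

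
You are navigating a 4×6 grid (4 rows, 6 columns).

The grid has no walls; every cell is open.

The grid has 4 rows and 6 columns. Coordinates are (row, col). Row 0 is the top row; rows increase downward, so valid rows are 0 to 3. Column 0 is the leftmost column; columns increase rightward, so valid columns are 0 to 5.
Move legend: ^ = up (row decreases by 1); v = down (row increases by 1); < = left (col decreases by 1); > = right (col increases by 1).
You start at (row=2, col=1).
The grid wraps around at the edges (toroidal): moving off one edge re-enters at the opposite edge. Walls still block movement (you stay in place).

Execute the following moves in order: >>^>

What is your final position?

Start: (row=2, col=1)
  > (right): (row=2, col=1) -> (row=2, col=2)
  > (right): (row=2, col=2) -> (row=2, col=3)
  ^ (up): (row=2, col=3) -> (row=1, col=3)
  > (right): (row=1, col=3) -> (row=1, col=4)
Final: (row=1, col=4)

Answer: Final position: (row=1, col=4)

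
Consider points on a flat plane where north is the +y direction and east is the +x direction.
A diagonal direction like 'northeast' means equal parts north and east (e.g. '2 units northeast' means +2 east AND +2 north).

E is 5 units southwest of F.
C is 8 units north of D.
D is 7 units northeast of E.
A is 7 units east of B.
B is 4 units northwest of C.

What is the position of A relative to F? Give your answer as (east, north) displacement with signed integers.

Place F at the origin (east=0, north=0).
  E is 5 units southwest of F: delta (east=-5, north=-5); E at (east=-5, north=-5).
  D is 7 units northeast of E: delta (east=+7, north=+7); D at (east=2, north=2).
  C is 8 units north of D: delta (east=+0, north=+8); C at (east=2, north=10).
  B is 4 units northwest of C: delta (east=-4, north=+4); B at (east=-2, north=14).
  A is 7 units east of B: delta (east=+7, north=+0); A at (east=5, north=14).
Therefore A relative to F: (east=5, north=14).

Answer: A is at (east=5, north=14) relative to F.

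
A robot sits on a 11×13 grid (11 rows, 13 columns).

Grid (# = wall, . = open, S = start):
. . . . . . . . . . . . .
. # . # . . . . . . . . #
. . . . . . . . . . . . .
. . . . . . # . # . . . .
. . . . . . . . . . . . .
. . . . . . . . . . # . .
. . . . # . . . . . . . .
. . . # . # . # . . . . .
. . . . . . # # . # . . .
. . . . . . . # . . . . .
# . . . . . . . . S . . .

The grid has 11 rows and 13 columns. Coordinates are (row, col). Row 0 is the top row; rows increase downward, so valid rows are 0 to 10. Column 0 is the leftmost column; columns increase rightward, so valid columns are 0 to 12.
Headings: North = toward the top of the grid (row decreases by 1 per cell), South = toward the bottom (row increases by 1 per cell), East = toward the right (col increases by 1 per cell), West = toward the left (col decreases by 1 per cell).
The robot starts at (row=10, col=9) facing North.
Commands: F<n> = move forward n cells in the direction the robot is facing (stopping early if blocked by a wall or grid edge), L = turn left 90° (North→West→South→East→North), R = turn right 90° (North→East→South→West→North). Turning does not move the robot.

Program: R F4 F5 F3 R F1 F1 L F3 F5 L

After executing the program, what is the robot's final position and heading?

Answer: Final position: (row=10, col=12), facing North

Derivation:
Start: (row=10, col=9), facing North
  R: turn right, now facing East
  F4: move forward 3/4 (blocked), now at (row=10, col=12)
  F5: move forward 0/5 (blocked), now at (row=10, col=12)
  F3: move forward 0/3 (blocked), now at (row=10, col=12)
  R: turn right, now facing South
  F1: move forward 0/1 (blocked), now at (row=10, col=12)
  F1: move forward 0/1 (blocked), now at (row=10, col=12)
  L: turn left, now facing East
  F3: move forward 0/3 (blocked), now at (row=10, col=12)
  F5: move forward 0/5 (blocked), now at (row=10, col=12)
  L: turn left, now facing North
Final: (row=10, col=12), facing North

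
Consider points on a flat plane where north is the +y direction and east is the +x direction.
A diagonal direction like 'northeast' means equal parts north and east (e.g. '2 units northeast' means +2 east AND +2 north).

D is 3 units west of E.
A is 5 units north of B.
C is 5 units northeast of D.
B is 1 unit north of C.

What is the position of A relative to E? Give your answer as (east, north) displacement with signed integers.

Place E at the origin (east=0, north=0).
  D is 3 units west of E: delta (east=-3, north=+0); D at (east=-3, north=0).
  C is 5 units northeast of D: delta (east=+5, north=+5); C at (east=2, north=5).
  B is 1 unit north of C: delta (east=+0, north=+1); B at (east=2, north=6).
  A is 5 units north of B: delta (east=+0, north=+5); A at (east=2, north=11).
Therefore A relative to E: (east=2, north=11).

Answer: A is at (east=2, north=11) relative to E.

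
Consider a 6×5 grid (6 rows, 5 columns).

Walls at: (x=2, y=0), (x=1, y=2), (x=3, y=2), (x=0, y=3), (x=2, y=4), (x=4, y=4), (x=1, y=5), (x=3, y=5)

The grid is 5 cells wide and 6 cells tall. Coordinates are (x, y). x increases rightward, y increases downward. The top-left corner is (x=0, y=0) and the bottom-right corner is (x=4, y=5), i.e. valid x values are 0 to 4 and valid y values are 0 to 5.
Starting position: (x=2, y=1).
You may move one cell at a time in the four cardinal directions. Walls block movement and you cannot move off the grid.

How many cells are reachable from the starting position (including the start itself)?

BFS flood-fill from (x=2, y=1):
  Distance 0: (x=2, y=1)
  Distance 1: (x=1, y=1), (x=3, y=1), (x=2, y=2)
  Distance 2: (x=1, y=0), (x=3, y=0), (x=0, y=1), (x=4, y=1), (x=2, y=3)
  Distance 3: (x=0, y=0), (x=4, y=0), (x=0, y=2), (x=4, y=2), (x=1, y=3), (x=3, y=3)
  Distance 4: (x=4, y=3), (x=1, y=4), (x=3, y=4)
  Distance 5: (x=0, y=4)
  Distance 6: (x=0, y=5)
Total reachable: 20 (grid has 22 open cells total)

Answer: Reachable cells: 20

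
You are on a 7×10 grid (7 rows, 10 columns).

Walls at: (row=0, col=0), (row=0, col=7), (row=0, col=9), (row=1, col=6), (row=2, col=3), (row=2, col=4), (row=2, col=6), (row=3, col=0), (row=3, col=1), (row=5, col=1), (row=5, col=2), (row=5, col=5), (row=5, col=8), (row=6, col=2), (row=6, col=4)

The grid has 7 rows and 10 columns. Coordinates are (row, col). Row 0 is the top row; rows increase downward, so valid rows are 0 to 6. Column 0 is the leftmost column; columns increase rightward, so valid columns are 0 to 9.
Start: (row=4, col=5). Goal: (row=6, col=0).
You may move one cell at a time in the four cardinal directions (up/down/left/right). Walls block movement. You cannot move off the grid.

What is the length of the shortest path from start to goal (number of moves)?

BFS from (row=4, col=5) until reaching (row=6, col=0):
  Distance 0: (row=4, col=5)
  Distance 1: (row=3, col=5), (row=4, col=4), (row=4, col=6)
  Distance 2: (row=2, col=5), (row=3, col=4), (row=3, col=6), (row=4, col=3), (row=4, col=7), (row=5, col=4), (row=5, col=6)
  Distance 3: (row=1, col=5), (row=3, col=3), (row=3, col=7), (row=4, col=2), (row=4, col=8), (row=5, col=3), (row=5, col=7), (row=6, col=6)
  Distance 4: (row=0, col=5), (row=1, col=4), (row=2, col=7), (row=3, col=2), (row=3, col=8), (row=4, col=1), (row=4, col=9), (row=6, col=3), (row=6, col=5), (row=6, col=7)
  Distance 5: (row=0, col=4), (row=0, col=6), (row=1, col=3), (row=1, col=7), (row=2, col=2), (row=2, col=8), (row=3, col=9), (row=4, col=0), (row=5, col=9), (row=6, col=8)
  Distance 6: (row=0, col=3), (row=1, col=2), (row=1, col=8), (row=2, col=1), (row=2, col=9), (row=5, col=0), (row=6, col=9)
  Distance 7: (row=0, col=2), (row=0, col=8), (row=1, col=1), (row=1, col=9), (row=2, col=0), (row=6, col=0)  <- goal reached here
One shortest path (7 moves): (row=4, col=5) -> (row=4, col=4) -> (row=4, col=3) -> (row=4, col=2) -> (row=4, col=1) -> (row=4, col=0) -> (row=5, col=0) -> (row=6, col=0)

Answer: Shortest path length: 7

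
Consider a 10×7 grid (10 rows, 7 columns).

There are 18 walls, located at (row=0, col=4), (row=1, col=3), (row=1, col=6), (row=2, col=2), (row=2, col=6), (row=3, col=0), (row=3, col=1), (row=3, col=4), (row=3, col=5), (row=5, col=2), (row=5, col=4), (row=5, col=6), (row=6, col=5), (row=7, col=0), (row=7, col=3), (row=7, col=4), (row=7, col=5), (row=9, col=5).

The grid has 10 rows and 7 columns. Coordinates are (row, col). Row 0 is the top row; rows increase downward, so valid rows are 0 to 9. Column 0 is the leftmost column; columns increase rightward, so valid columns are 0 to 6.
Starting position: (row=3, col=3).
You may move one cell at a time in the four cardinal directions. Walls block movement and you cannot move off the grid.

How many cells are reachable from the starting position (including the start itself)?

Answer: Reachable cells: 43

Derivation:
BFS flood-fill from (row=3, col=3):
  Distance 0: (row=3, col=3)
  Distance 1: (row=2, col=3), (row=3, col=2), (row=4, col=3)
  Distance 2: (row=2, col=4), (row=4, col=2), (row=4, col=4), (row=5, col=3)
  Distance 3: (row=1, col=4), (row=2, col=5), (row=4, col=1), (row=4, col=5), (row=6, col=3)
  Distance 4: (row=1, col=5), (row=4, col=0), (row=4, col=6), (row=5, col=1), (row=5, col=5), (row=6, col=2), (row=6, col=4)
  Distance 5: (row=0, col=5), (row=3, col=6), (row=5, col=0), (row=6, col=1), (row=7, col=2)
  Distance 6: (row=0, col=6), (row=6, col=0), (row=7, col=1), (row=8, col=2)
  Distance 7: (row=8, col=1), (row=8, col=3), (row=9, col=2)
  Distance 8: (row=8, col=0), (row=8, col=4), (row=9, col=1), (row=9, col=3)
  Distance 9: (row=8, col=5), (row=9, col=0), (row=9, col=4)
  Distance 10: (row=8, col=6)
  Distance 11: (row=7, col=6), (row=9, col=6)
  Distance 12: (row=6, col=6)
Total reachable: 43 (grid has 52 open cells total)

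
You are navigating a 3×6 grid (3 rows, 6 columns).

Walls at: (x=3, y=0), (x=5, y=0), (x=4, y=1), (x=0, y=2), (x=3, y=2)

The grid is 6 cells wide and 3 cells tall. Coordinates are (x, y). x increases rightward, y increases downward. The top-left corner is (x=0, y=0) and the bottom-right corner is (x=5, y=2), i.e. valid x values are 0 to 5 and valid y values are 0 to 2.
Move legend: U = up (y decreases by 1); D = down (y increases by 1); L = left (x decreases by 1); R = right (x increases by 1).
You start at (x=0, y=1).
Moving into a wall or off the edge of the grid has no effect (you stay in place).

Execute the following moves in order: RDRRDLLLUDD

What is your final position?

Start: (x=0, y=1)
  R (right): (x=0, y=1) -> (x=1, y=1)
  D (down): (x=1, y=1) -> (x=1, y=2)
  R (right): (x=1, y=2) -> (x=2, y=2)
  R (right): blocked, stay at (x=2, y=2)
  D (down): blocked, stay at (x=2, y=2)
  L (left): (x=2, y=2) -> (x=1, y=2)
  L (left): blocked, stay at (x=1, y=2)
  L (left): blocked, stay at (x=1, y=2)
  U (up): (x=1, y=2) -> (x=1, y=1)
  D (down): (x=1, y=1) -> (x=1, y=2)
  D (down): blocked, stay at (x=1, y=2)
Final: (x=1, y=2)

Answer: Final position: (x=1, y=2)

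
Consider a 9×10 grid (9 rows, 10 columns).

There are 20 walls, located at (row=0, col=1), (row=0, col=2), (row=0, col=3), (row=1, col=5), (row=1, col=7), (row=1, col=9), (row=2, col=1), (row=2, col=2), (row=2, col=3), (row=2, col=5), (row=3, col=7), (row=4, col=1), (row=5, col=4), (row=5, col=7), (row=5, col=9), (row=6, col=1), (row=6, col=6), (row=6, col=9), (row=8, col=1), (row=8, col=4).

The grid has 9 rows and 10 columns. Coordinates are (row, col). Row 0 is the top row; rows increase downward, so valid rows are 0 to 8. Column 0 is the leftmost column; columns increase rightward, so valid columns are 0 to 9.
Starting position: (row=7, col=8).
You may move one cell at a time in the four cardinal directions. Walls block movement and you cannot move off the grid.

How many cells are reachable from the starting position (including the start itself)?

BFS flood-fill from (row=7, col=8):
  Distance 0: (row=7, col=8)
  Distance 1: (row=6, col=8), (row=7, col=7), (row=7, col=9), (row=8, col=8)
  Distance 2: (row=5, col=8), (row=6, col=7), (row=7, col=6), (row=8, col=7), (row=8, col=9)
  Distance 3: (row=4, col=8), (row=7, col=5), (row=8, col=6)
  Distance 4: (row=3, col=8), (row=4, col=7), (row=4, col=9), (row=6, col=5), (row=7, col=4), (row=8, col=5)
  Distance 5: (row=2, col=8), (row=3, col=9), (row=4, col=6), (row=5, col=5), (row=6, col=4), (row=7, col=3)
  Distance 6: (row=1, col=8), (row=2, col=7), (row=2, col=9), (row=3, col=6), (row=4, col=5), (row=5, col=6), (row=6, col=3), (row=7, col=2), (row=8, col=3)
  Distance 7: (row=0, col=8), (row=2, col=6), (row=3, col=5), (row=4, col=4), (row=5, col=3), (row=6, col=2), (row=7, col=1), (row=8, col=2)
  Distance 8: (row=0, col=7), (row=0, col=9), (row=1, col=6), (row=3, col=4), (row=4, col=3), (row=5, col=2), (row=7, col=0)
  Distance 9: (row=0, col=6), (row=2, col=4), (row=3, col=3), (row=4, col=2), (row=5, col=1), (row=6, col=0), (row=8, col=0)
  Distance 10: (row=0, col=5), (row=1, col=4), (row=3, col=2), (row=5, col=0)
  Distance 11: (row=0, col=4), (row=1, col=3), (row=3, col=1), (row=4, col=0)
  Distance 12: (row=1, col=2), (row=3, col=0)
  Distance 13: (row=1, col=1), (row=2, col=0)
  Distance 14: (row=1, col=0)
  Distance 15: (row=0, col=0)
Total reachable: 70 (grid has 70 open cells total)

Answer: Reachable cells: 70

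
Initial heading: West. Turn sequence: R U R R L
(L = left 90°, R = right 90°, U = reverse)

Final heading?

Answer: Final heading: West

Derivation:
Start: West
  R (right (90° clockwise)) -> North
  U (U-turn (180°)) -> South
  R (right (90° clockwise)) -> West
  R (right (90° clockwise)) -> North
  L (left (90° counter-clockwise)) -> West
Final: West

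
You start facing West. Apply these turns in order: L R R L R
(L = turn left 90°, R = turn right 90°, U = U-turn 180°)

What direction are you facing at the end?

Answer: Final heading: North

Derivation:
Start: West
  L (left (90° counter-clockwise)) -> South
  R (right (90° clockwise)) -> West
  R (right (90° clockwise)) -> North
  L (left (90° counter-clockwise)) -> West
  R (right (90° clockwise)) -> North
Final: North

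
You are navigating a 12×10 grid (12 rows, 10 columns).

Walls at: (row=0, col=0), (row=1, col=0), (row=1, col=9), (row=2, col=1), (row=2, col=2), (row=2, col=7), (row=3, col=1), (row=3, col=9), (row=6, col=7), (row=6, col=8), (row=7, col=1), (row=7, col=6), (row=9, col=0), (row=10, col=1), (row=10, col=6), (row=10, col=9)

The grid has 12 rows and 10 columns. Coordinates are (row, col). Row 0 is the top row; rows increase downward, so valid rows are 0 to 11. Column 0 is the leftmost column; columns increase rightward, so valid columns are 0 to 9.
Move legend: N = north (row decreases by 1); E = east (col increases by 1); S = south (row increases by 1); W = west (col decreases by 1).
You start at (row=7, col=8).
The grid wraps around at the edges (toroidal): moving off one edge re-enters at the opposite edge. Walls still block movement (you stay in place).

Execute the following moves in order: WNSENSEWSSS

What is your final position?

Start: (row=7, col=8)
  W (west): (row=7, col=8) -> (row=7, col=7)
  N (north): blocked, stay at (row=7, col=7)
  S (south): (row=7, col=7) -> (row=8, col=7)
  E (east): (row=8, col=7) -> (row=8, col=8)
  N (north): (row=8, col=8) -> (row=7, col=8)
  S (south): (row=7, col=8) -> (row=8, col=8)
  E (east): (row=8, col=8) -> (row=8, col=9)
  W (west): (row=8, col=9) -> (row=8, col=8)
  S (south): (row=8, col=8) -> (row=9, col=8)
  S (south): (row=9, col=8) -> (row=10, col=8)
  S (south): (row=10, col=8) -> (row=11, col=8)
Final: (row=11, col=8)

Answer: Final position: (row=11, col=8)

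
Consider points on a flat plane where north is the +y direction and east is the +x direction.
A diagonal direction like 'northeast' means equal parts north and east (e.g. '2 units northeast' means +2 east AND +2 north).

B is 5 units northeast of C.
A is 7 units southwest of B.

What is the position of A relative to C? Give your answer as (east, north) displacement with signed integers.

Answer: A is at (east=-2, north=-2) relative to C.

Derivation:
Place C at the origin (east=0, north=0).
  B is 5 units northeast of C: delta (east=+5, north=+5); B at (east=5, north=5).
  A is 7 units southwest of B: delta (east=-7, north=-7); A at (east=-2, north=-2).
Therefore A relative to C: (east=-2, north=-2).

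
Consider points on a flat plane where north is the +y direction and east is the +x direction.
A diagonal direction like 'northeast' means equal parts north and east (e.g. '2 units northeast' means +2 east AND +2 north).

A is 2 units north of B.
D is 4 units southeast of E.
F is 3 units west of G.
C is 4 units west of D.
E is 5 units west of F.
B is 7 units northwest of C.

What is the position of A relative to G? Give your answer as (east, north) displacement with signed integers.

Place G at the origin (east=0, north=0).
  F is 3 units west of G: delta (east=-3, north=+0); F at (east=-3, north=0).
  E is 5 units west of F: delta (east=-5, north=+0); E at (east=-8, north=0).
  D is 4 units southeast of E: delta (east=+4, north=-4); D at (east=-4, north=-4).
  C is 4 units west of D: delta (east=-4, north=+0); C at (east=-8, north=-4).
  B is 7 units northwest of C: delta (east=-7, north=+7); B at (east=-15, north=3).
  A is 2 units north of B: delta (east=+0, north=+2); A at (east=-15, north=5).
Therefore A relative to G: (east=-15, north=5).

Answer: A is at (east=-15, north=5) relative to G.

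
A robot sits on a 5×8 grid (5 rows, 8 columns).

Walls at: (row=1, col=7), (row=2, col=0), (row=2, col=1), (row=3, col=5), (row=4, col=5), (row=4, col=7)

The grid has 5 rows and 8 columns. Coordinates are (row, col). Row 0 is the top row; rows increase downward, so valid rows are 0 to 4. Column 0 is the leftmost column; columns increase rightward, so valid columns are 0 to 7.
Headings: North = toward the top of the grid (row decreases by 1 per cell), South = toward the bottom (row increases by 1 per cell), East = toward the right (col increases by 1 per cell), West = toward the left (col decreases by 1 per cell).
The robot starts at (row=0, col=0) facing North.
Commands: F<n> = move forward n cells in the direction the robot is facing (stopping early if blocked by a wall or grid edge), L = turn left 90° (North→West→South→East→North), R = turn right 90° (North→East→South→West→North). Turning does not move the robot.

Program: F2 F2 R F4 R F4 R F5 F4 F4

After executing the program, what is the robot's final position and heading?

Start: (row=0, col=0), facing North
  F2: move forward 0/2 (blocked), now at (row=0, col=0)
  F2: move forward 0/2 (blocked), now at (row=0, col=0)
  R: turn right, now facing East
  F4: move forward 4, now at (row=0, col=4)
  R: turn right, now facing South
  F4: move forward 4, now at (row=4, col=4)
  R: turn right, now facing West
  F5: move forward 4/5 (blocked), now at (row=4, col=0)
  F4: move forward 0/4 (blocked), now at (row=4, col=0)
  F4: move forward 0/4 (blocked), now at (row=4, col=0)
Final: (row=4, col=0), facing West

Answer: Final position: (row=4, col=0), facing West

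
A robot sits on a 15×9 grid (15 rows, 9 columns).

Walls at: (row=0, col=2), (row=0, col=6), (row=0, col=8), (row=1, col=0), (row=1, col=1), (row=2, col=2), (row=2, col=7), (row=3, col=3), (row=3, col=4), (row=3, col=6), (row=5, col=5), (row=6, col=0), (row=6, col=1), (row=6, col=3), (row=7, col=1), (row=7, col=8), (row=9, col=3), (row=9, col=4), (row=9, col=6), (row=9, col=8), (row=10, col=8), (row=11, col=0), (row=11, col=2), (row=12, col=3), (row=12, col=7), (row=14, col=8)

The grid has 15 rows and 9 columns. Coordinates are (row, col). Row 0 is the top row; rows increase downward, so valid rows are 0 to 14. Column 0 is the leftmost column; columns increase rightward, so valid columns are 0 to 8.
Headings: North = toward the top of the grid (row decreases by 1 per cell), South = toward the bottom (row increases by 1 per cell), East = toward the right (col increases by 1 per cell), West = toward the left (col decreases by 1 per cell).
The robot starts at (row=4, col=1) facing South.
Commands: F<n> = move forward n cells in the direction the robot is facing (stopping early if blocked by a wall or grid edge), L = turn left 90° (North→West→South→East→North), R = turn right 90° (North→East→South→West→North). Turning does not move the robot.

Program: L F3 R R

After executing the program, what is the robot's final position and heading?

Start: (row=4, col=1), facing South
  L: turn left, now facing East
  F3: move forward 3, now at (row=4, col=4)
  R: turn right, now facing South
  R: turn right, now facing West
Final: (row=4, col=4), facing West

Answer: Final position: (row=4, col=4), facing West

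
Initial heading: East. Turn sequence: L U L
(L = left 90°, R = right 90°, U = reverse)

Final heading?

Answer: Final heading: East

Derivation:
Start: East
  L (left (90° counter-clockwise)) -> North
  U (U-turn (180°)) -> South
  L (left (90° counter-clockwise)) -> East
Final: East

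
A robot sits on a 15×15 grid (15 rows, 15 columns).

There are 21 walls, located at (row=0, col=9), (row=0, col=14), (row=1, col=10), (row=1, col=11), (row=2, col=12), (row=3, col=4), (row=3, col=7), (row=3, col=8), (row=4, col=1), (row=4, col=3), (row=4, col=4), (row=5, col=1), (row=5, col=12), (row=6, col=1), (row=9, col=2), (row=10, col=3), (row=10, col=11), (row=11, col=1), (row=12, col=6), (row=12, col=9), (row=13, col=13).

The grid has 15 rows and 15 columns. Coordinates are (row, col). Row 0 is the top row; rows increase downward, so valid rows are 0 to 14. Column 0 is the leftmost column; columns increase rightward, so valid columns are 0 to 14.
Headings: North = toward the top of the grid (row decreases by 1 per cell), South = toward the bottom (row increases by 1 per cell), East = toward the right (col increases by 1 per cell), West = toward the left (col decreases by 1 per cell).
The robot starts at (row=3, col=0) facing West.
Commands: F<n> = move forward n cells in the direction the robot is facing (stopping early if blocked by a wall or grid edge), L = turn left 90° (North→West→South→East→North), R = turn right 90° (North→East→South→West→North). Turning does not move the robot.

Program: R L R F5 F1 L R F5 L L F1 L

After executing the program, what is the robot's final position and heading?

Start: (row=3, col=0), facing West
  R: turn right, now facing North
  L: turn left, now facing West
  R: turn right, now facing North
  F5: move forward 3/5 (blocked), now at (row=0, col=0)
  F1: move forward 0/1 (blocked), now at (row=0, col=0)
  L: turn left, now facing West
  R: turn right, now facing North
  F5: move forward 0/5 (blocked), now at (row=0, col=0)
  L: turn left, now facing West
  L: turn left, now facing South
  F1: move forward 1, now at (row=1, col=0)
  L: turn left, now facing East
Final: (row=1, col=0), facing East

Answer: Final position: (row=1, col=0), facing East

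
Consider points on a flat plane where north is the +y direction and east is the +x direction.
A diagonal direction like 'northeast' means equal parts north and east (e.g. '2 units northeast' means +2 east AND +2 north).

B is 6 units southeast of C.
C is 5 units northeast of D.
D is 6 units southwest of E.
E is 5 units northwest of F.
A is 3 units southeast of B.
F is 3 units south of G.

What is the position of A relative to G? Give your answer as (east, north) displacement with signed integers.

Place G at the origin (east=0, north=0).
  F is 3 units south of G: delta (east=+0, north=-3); F at (east=0, north=-3).
  E is 5 units northwest of F: delta (east=-5, north=+5); E at (east=-5, north=2).
  D is 6 units southwest of E: delta (east=-6, north=-6); D at (east=-11, north=-4).
  C is 5 units northeast of D: delta (east=+5, north=+5); C at (east=-6, north=1).
  B is 6 units southeast of C: delta (east=+6, north=-6); B at (east=0, north=-5).
  A is 3 units southeast of B: delta (east=+3, north=-3); A at (east=3, north=-8).
Therefore A relative to G: (east=3, north=-8).

Answer: A is at (east=3, north=-8) relative to G.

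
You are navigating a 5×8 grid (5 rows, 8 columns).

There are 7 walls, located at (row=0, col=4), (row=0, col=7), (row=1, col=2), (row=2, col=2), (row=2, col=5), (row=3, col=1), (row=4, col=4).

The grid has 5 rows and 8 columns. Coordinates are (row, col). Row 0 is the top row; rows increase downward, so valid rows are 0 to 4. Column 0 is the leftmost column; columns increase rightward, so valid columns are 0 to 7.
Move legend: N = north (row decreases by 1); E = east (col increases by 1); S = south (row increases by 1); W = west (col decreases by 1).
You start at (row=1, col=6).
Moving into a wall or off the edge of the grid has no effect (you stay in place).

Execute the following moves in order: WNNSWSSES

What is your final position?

Answer: Final position: (row=4, col=5)

Derivation:
Start: (row=1, col=6)
  W (west): (row=1, col=6) -> (row=1, col=5)
  N (north): (row=1, col=5) -> (row=0, col=5)
  N (north): blocked, stay at (row=0, col=5)
  S (south): (row=0, col=5) -> (row=1, col=5)
  W (west): (row=1, col=5) -> (row=1, col=4)
  S (south): (row=1, col=4) -> (row=2, col=4)
  S (south): (row=2, col=4) -> (row=3, col=4)
  E (east): (row=3, col=4) -> (row=3, col=5)
  S (south): (row=3, col=5) -> (row=4, col=5)
Final: (row=4, col=5)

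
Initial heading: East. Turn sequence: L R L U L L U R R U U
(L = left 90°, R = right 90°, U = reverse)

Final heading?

Start: East
  L (left (90° counter-clockwise)) -> North
  R (right (90° clockwise)) -> East
  L (left (90° counter-clockwise)) -> North
  U (U-turn (180°)) -> South
  L (left (90° counter-clockwise)) -> East
  L (left (90° counter-clockwise)) -> North
  U (U-turn (180°)) -> South
  R (right (90° clockwise)) -> West
  R (right (90° clockwise)) -> North
  U (U-turn (180°)) -> South
  U (U-turn (180°)) -> North
Final: North

Answer: Final heading: North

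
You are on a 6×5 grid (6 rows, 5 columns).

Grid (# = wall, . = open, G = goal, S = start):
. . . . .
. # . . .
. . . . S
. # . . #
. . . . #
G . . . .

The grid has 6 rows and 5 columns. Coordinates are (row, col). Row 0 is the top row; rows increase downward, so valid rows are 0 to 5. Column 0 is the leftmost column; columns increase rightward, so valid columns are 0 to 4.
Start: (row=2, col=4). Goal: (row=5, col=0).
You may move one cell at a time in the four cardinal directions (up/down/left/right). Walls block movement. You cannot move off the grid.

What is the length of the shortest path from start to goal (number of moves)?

Answer: Shortest path length: 7

Derivation:
BFS from (row=2, col=4) until reaching (row=5, col=0):
  Distance 0: (row=2, col=4)
  Distance 1: (row=1, col=4), (row=2, col=3)
  Distance 2: (row=0, col=4), (row=1, col=3), (row=2, col=2), (row=3, col=3)
  Distance 3: (row=0, col=3), (row=1, col=2), (row=2, col=1), (row=3, col=2), (row=4, col=3)
  Distance 4: (row=0, col=2), (row=2, col=0), (row=4, col=2), (row=5, col=3)
  Distance 5: (row=0, col=1), (row=1, col=0), (row=3, col=0), (row=4, col=1), (row=5, col=2), (row=5, col=4)
  Distance 6: (row=0, col=0), (row=4, col=0), (row=5, col=1)
  Distance 7: (row=5, col=0)  <- goal reached here
One shortest path (7 moves): (row=2, col=4) -> (row=2, col=3) -> (row=2, col=2) -> (row=2, col=1) -> (row=2, col=0) -> (row=3, col=0) -> (row=4, col=0) -> (row=5, col=0)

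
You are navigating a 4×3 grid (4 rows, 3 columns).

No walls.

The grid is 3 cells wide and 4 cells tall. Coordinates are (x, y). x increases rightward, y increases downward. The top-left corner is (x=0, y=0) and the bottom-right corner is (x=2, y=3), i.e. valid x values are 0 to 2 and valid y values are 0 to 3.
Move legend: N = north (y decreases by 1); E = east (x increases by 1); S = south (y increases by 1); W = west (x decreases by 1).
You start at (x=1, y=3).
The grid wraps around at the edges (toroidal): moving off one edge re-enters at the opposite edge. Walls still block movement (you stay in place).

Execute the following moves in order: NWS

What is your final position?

Start: (x=1, y=3)
  N (north): (x=1, y=3) -> (x=1, y=2)
  W (west): (x=1, y=2) -> (x=0, y=2)
  S (south): (x=0, y=2) -> (x=0, y=3)
Final: (x=0, y=3)

Answer: Final position: (x=0, y=3)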